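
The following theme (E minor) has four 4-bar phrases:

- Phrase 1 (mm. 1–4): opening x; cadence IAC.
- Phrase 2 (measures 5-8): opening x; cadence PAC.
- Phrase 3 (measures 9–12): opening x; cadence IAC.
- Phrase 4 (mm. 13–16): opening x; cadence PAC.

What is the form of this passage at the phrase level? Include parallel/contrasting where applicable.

repeated period

The cadence pattern IAC–PAC–IAC–PAC is weak–strong twice, and phrases 3–4 restate phrases 1–2: a period heard twice, not a double period (which would end weakly at phrase 2).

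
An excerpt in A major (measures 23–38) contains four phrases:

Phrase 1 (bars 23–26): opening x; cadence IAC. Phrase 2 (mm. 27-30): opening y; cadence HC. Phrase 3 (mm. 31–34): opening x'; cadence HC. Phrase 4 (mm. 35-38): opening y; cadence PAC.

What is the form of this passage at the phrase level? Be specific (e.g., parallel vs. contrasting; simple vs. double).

parallel double period

Four phrases in two halves: the first half (mm. 23-30) ends with a half cadence, the second (measures 31–38) with a perfect authentic cadence — a large antecedent–consequent pair, i.e. a double period.
Phrase 3 begins with the same material as phrase 1, making it parallel.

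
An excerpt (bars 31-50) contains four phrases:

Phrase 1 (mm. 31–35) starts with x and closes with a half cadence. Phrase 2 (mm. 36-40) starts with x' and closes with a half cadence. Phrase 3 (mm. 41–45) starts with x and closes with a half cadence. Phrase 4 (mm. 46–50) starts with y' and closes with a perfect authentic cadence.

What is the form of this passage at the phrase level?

parallel double period

Four phrases in two halves: the first half (measures 31–40) ends with a half cadence, the second (bars 41-50) with a perfect authentic cadence — a large antecedent–consequent pair, i.e. a double period.
Phrase 3 begins with the same material as phrase 1, making it parallel.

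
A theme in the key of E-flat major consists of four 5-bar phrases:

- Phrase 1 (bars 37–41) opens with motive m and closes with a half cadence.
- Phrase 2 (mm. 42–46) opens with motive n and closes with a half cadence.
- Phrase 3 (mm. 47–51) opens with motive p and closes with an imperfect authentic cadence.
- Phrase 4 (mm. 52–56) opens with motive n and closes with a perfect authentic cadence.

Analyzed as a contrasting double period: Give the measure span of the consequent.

In a double period the four phrases pair into a large antecedent (phrases 1–2, ending half cadence) and a large consequent (phrases 3–4, ending perfect authentic cadence). The consequent spans mm. 47–56.

measures 47–56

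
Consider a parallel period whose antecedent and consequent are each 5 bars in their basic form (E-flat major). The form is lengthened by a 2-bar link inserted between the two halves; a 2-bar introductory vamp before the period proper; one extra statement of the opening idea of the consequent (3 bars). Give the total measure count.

Basic parallel period: 5 + 5 = 10 bars.
10 (basic form) + 2 (link) + 2 (introduction) + 3 (extra statement) = 17.

17 measures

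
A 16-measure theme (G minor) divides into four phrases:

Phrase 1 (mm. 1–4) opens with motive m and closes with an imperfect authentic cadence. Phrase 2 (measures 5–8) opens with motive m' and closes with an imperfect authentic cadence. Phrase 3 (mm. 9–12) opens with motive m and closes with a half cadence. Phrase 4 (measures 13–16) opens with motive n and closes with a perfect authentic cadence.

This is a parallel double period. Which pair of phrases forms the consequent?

phrases 3 and 4

In a double period the first pair of phrases (ending imperfect authentic cadence) is the large antecedent and the second pair (ending perfect authentic cadence) is the large consequent; the consequent is phrases 3 and 4.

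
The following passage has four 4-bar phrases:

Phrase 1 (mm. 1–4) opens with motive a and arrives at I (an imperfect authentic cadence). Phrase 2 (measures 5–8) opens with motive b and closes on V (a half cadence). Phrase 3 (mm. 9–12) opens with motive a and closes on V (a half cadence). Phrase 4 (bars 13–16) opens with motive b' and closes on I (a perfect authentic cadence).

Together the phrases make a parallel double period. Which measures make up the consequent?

measures 9–16

In a double period the first pair of phrases (ending half cadence) is the large antecedent and the second pair (ending perfect authentic cadence) is the large consequent; the consequent is measures 9–16.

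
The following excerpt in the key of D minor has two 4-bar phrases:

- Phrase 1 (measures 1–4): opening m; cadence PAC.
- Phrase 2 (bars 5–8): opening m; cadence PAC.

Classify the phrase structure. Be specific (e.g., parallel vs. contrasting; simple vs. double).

Both phrases have the same opening (m) and the same cadence (perfect authentic cadence): the second is a restatement, not a consequent, so this is a repeated phrase rather than a period.

repeated phrase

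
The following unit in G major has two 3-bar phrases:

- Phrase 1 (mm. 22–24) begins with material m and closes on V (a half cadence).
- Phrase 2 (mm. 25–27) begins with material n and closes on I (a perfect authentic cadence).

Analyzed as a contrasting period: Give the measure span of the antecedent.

measures 22–24

The antecedent is the phrase ending with the weaker cadence (half cadence, phrase 1) and the consequent the one ending more conclusively (perfect authentic cadence, phrase 2); the antecedent is bars 22–24.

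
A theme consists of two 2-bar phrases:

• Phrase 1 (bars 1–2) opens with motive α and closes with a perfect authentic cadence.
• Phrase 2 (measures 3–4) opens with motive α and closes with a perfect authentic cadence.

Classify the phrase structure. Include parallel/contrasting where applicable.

repeated phrase

Both phrases have the same opening (α) and the same cadence (perfect authentic cadence): the second is a restatement, not a consequent, so this is a repeated phrase rather than a period.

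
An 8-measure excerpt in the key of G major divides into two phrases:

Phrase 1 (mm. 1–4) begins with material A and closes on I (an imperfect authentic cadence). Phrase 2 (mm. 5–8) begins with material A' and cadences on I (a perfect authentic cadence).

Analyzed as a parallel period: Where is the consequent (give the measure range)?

measures 5–8

The antecedent is the phrase ending with the weaker cadence (imperfect authentic cadence, phrase 1) and the consequent the one ending more conclusively (perfect authentic cadence, phrase 2); the consequent is measures 5–8.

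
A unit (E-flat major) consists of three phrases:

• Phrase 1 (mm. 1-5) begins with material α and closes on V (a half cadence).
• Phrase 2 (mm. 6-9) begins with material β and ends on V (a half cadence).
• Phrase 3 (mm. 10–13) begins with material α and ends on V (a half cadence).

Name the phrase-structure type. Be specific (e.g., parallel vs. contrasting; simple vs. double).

phrase group

The final phrase closes with a half cadence, which is not stronger than the preceding half cadence; the 3 phrases lack an overall antecedent–consequent design and so form a phrase group.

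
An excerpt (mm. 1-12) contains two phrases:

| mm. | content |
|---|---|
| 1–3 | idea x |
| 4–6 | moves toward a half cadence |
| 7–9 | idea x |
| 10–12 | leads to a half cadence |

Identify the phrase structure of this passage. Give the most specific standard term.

Both phrases have the same opening (x) and the same cadence (half cadence): the second is a restatement, not a consequent, so this is a repeated phrase rather than a period.

repeated phrase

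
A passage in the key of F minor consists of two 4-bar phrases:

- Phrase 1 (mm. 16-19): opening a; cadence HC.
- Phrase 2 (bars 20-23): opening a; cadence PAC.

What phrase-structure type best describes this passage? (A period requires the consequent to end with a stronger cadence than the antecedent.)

parallel period

Phrase 1 ends with a half cadence (weaker) and phrase 2 with a perfect authentic cadence (stronger): antecedent + consequent = a period.
The two phrases open with the same material (a / a), so the period is parallel.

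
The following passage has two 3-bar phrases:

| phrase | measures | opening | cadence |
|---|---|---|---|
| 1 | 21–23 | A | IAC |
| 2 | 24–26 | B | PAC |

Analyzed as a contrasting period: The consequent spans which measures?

The antecedent is the phrase ending with the weaker cadence (imperfect authentic cadence, phrase 1) and the consequent the one ending more conclusively (perfect authentic cadence, phrase 2); the consequent is mm. 24–26.

measures 24–26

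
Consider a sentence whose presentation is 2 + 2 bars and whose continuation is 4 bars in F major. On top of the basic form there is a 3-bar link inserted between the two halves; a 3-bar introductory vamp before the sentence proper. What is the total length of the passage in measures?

Basic sentence: 2 + 2 + 4 = 8 bars.
8 (basic form) + 3 (link) + 3 (introduction) = 14.

14 measures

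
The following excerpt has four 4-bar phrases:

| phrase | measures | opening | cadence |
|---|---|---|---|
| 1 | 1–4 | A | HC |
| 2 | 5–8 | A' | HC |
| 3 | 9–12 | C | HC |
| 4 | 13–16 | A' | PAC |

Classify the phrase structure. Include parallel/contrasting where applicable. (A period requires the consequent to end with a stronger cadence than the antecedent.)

Four phrases in two halves: the first half (mm. 1-8) ends with a half cadence, the second (measures 9–16) with a perfect authentic cadence — a large antecedent–consequent pair, i.e. a double period.
Phrase 3 begins with different material from phrase 1, making it contrasting.

contrasting double period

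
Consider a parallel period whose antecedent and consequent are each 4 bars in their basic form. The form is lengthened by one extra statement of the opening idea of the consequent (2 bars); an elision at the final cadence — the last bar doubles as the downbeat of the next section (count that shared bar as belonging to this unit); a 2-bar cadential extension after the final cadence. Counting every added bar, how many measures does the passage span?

12 measures

Basic parallel period: 4 + 4 = 8 bars.
8 (basic form) + 2 (extra statement) + 2 (cadential extension) = 12.
The elision shares a bar with the next section but does not change this unit's count.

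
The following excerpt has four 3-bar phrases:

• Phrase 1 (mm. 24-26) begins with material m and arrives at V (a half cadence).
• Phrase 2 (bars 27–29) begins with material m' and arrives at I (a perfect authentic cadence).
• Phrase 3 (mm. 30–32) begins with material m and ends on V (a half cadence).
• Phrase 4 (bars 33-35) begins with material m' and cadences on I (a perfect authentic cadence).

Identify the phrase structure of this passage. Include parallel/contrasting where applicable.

The cadence pattern HC–PAC–HC–PAC is weak–strong twice, and phrases 3–4 restate phrases 1–2: a period heard twice, not a double period (which would end weakly at phrase 2).

repeated period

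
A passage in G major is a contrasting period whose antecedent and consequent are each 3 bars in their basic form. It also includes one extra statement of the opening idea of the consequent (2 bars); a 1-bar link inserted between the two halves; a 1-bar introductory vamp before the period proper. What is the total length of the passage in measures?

Basic contrasting period: 3 + 3 = 6 bars.
6 (basic form) + 2 (extra statement) + 1 (link) + 1 (introduction) = 10.

10 measures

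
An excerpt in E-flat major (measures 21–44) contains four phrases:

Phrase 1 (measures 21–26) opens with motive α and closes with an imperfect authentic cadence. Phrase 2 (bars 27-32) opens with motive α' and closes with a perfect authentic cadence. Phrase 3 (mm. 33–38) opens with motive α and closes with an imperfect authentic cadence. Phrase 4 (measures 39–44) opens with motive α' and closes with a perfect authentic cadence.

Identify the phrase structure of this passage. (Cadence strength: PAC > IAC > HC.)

repeated period

The cadence pattern IAC–PAC–IAC–PAC is weak–strong twice, and phrases 3–4 restate phrases 1–2: a period heard twice, not a double period (which would end weakly at phrase 2).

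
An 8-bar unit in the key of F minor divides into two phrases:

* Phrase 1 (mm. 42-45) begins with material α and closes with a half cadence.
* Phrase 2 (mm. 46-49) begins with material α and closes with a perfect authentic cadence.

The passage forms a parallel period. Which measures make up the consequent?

The antecedent is the phrase ending with the weaker cadence (half cadence, phrase 1) and the consequent the one ending more conclusively (perfect authentic cadence, phrase 2); the consequent is mm. 46-49.

measures 46–49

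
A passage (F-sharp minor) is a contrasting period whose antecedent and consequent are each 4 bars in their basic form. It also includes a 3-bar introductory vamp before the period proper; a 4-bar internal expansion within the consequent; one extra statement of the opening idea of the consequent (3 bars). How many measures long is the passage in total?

Basic contrasting period: 4 + 4 = 8 bars.
8 (basic form) + 3 (introduction) + 4 (internal expansion) + 3 (extra statement) = 18.

18 measures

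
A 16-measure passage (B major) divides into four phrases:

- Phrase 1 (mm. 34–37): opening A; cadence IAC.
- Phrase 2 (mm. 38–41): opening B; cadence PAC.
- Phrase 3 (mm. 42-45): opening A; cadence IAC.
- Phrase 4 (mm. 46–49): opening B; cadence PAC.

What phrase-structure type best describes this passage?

repeated period

The cadence pattern IAC–PAC–IAC–PAC is weak–strong twice, and phrases 3–4 restate phrases 1–2: a period heard twice, not a double period (which would end weakly at phrase 2).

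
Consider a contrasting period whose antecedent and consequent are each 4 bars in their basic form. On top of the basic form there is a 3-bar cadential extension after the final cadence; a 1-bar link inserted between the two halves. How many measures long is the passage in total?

12 measures

Basic contrasting period: 4 + 4 = 8 bars.
8 (basic form) + 3 (cadential extension) + 1 (link) = 12.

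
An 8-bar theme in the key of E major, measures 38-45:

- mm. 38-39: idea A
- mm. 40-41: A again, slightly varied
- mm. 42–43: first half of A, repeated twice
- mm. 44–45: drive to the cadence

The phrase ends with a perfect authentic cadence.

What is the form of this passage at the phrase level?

Basic idea (measures 38–39) + its repetition (mm. 40–41) form the presentation; fragmentation and cadence (mm. 42–45) form the continuation — the 8-bar whole is a sentence.

sentence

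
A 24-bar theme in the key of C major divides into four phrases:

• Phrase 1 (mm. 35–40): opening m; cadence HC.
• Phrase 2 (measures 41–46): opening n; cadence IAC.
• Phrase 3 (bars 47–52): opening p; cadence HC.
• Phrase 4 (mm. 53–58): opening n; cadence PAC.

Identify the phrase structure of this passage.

Four phrases in two halves: the first half (mm. 35-46) ends with an imperfect authentic cadence, the second (mm. 47–58) with a perfect authentic cadence — a large antecedent–consequent pair, i.e. a double period.
Phrase 3 begins with different material from phrase 1, making it contrasting.

contrasting double period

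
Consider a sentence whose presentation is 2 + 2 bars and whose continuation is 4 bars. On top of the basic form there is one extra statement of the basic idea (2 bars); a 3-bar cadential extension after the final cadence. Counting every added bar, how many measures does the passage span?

13 measures

Basic sentence: 2 + 2 + 4 = 8 bars.
8 (basic form) + 2 (extra statement) + 3 (cadential extension) = 13.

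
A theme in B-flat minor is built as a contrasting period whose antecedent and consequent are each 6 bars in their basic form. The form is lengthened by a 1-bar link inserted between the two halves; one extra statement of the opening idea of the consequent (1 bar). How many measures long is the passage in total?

Basic contrasting period: 6 + 6 = 12 bars.
12 (basic form) + 1 (link) + 1 (extra statement) = 14.

14 measures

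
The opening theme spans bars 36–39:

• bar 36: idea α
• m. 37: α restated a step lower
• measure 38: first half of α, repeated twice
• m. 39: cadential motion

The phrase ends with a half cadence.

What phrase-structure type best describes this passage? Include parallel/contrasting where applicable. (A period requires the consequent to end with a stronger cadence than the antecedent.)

Basic idea (bar 36) + its repetition (m. 37) form the presentation; fragmentation and cadence (mm. 38–39) form the continuation — the 4-bar whole is a sentence.

sentence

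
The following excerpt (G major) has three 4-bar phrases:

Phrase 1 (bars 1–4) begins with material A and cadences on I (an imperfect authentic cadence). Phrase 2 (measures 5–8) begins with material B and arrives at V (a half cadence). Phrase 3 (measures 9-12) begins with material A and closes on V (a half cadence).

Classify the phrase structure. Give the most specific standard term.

phrase group

The final phrase closes with a half cadence, which is not stronger than the preceding half cadence; the 3 phrases lack an overall antecedent–consequent design and so form a phrase group.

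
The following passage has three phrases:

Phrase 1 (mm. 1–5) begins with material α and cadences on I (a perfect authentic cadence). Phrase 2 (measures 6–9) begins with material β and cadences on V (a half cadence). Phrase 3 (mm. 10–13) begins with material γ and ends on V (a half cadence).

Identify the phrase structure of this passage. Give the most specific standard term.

phrase group

The final phrase closes with a half cadence, which is not stronger than the preceding half cadence; the 3 phrases lack an overall antecedent–consequent design and so form a phrase group.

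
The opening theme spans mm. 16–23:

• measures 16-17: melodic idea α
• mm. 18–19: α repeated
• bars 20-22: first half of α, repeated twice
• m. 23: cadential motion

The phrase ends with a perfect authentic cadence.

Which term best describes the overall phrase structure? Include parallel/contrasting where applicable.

Basic idea (mm. 16-17) + its repetition (mm. 18–19) form the presentation; fragmentation and cadence (mm. 20–23) form the continuation — the 8-bar whole is a sentence.

sentence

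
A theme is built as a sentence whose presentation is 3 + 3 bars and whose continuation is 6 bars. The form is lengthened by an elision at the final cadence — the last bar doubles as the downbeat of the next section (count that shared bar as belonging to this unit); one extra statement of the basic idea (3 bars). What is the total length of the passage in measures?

15 measures

Basic sentence: 3 + 3 + 6 = 12 bars.
12 (basic form) + 3 (extra statement) = 15.
The elision shares a bar with the next section but does not change this unit's count.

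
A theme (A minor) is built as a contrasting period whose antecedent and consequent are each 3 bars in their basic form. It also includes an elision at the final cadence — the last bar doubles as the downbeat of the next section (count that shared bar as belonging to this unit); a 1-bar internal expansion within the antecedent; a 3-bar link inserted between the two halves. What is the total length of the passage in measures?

Basic contrasting period: 3 + 3 = 6 bars.
6 (basic form) + 1 (internal expansion) + 3 (link) = 10.
The elision shares a bar with the next section but does not change this unit's count.

10 measures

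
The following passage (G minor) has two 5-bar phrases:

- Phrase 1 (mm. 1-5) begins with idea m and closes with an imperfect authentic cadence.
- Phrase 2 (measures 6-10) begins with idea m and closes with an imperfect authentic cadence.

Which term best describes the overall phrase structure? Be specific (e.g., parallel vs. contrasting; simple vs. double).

Both phrases have the same opening (m) and the same cadence (imperfect authentic cadence): the second is a restatement, not a consequent, so this is a repeated phrase rather than a period.

repeated phrase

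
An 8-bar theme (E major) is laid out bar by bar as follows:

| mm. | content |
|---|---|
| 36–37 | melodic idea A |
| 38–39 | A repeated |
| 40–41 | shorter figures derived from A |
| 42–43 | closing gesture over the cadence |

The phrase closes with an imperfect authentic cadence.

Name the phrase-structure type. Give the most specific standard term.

Basic idea (measures 36–37) + its repetition (measures 38–39) form the presentation; fragmentation and cadence (mm. 40–43) form the continuation — the 8-bar whole is a sentence.

sentence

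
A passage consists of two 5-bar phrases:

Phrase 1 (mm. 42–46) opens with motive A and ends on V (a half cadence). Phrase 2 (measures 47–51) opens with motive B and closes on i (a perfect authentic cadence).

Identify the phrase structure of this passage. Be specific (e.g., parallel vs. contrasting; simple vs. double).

contrasting period

Phrase 1 ends with a half cadence (weaker) and phrase 2 with a perfect authentic cadence (stronger): antecedent + consequent = a period.
The two phrases open with different material (A / B), so the period is contrasting.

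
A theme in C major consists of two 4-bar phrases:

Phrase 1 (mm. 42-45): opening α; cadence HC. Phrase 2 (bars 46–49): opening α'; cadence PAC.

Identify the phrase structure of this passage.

Phrase 1 ends with a half cadence (weaker) and phrase 2 with a perfect authentic cadence (stronger): antecedent + consequent = a period.
The two phrases open with the same material (α / α'), so the period is parallel.

parallel period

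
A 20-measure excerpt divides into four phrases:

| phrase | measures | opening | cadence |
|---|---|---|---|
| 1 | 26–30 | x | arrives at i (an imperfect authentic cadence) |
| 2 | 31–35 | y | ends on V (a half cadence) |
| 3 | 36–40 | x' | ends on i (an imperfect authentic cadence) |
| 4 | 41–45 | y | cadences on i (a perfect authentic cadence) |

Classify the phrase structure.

Four phrases in two halves: the first half (mm. 26-35) ends with a half cadence, the second (mm. 36-45) with a perfect authentic cadence — a large antecedent–consequent pair, i.e. a double period.
Phrase 3 begins with the same material as phrase 1, making it parallel.

parallel double period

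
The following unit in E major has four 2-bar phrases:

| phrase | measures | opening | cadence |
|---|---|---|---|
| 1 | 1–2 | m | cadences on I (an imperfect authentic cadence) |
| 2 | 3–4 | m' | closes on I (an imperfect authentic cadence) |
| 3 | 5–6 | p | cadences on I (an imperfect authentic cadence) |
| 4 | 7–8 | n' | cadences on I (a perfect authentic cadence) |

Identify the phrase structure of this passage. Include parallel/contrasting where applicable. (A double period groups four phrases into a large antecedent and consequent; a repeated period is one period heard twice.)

contrasting double period

Four phrases in two halves: the first half (measures 1–4) ends with an imperfect authentic cadence, the second (measures 5–8) with a perfect authentic cadence — a large antecedent–consequent pair, i.e. a double period.
Phrase 3 begins with different material from phrase 1, making it contrasting.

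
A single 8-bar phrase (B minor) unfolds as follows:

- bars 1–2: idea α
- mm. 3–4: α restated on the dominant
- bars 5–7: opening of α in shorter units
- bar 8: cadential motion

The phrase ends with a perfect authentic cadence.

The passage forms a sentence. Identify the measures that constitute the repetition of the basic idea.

The presentation of a sentence is the basic idea (mm. 1–2) plus its repetition (mm. 3-4); the repetition of the basic idea is therefore mm. 3-4.

measures 3–4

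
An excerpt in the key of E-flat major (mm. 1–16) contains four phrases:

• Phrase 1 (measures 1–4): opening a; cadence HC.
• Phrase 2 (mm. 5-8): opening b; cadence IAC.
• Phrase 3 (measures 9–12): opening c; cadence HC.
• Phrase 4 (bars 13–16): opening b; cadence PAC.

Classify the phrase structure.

contrasting double period

Four phrases in two halves: the first half (bars 1–8) ends with an imperfect authentic cadence, the second (bars 9-16) with a perfect authentic cadence — a large antecedent–consequent pair, i.e. a double period.
Phrase 3 begins with different material from phrase 1, making it contrasting.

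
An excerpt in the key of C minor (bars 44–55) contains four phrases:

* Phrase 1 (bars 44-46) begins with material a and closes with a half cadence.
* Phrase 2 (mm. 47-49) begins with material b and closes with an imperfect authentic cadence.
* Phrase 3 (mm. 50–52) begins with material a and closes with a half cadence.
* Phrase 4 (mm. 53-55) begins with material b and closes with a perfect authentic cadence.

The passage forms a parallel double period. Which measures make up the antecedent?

In a double period the four phrases pair into a large antecedent (phrases 1–2, ending imperfect authentic cadence) and a large consequent (phrases 3–4, ending perfect authentic cadence). The antecedent spans bars 44-49.

measures 44–49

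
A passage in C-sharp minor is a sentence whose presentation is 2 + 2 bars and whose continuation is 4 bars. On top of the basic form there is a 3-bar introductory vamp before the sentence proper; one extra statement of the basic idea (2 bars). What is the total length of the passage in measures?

13 measures

Basic sentence: 2 + 2 + 4 = 8 bars.
8 (basic form) + 3 (introduction) + 2 (extra statement) = 13.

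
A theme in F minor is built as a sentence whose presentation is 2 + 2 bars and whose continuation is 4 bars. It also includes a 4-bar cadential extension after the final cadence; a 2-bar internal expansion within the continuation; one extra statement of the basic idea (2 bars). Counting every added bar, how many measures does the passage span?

Basic sentence: 2 + 2 + 4 = 8 bars.
8 (basic form) + 4 (cadential extension) + 2 (internal expansion) + 2 (extra statement) = 16.

16 measures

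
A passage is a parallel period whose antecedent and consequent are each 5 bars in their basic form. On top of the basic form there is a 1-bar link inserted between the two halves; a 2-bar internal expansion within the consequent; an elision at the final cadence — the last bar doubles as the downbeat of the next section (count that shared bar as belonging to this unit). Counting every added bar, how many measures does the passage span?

13 measures

Basic parallel period: 5 + 5 = 10 bars.
10 (basic form) + 1 (link) + 2 (internal expansion) = 13.
The elision shares a bar with the next section but does not change this unit's count.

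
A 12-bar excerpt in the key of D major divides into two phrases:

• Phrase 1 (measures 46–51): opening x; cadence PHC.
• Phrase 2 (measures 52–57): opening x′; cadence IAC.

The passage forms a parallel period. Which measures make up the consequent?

The phrase ending with the weaker cadence (Phrygian half cadence) is the antecedent; the one ending more conclusively (imperfect authentic cadence) is the consequent. The consequent is measures 52–57.

measures 52–57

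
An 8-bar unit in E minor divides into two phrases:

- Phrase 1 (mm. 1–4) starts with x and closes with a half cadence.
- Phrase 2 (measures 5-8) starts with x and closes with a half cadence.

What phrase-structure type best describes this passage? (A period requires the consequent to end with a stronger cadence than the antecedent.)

repeated phrase

Both phrases have the same opening (x) and the same cadence (half cadence): the second is a restatement, not a consequent, so this is a repeated phrase rather than a period.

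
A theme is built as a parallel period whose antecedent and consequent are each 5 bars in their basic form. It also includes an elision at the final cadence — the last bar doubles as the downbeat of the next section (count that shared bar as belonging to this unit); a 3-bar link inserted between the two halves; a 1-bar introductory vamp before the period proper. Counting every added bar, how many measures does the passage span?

14 measures

Basic parallel period: 5 + 5 = 10 bars.
10 (basic form) + 3 (link) + 1 (introduction) = 14.
The elision shares a bar with the next section but does not change this unit's count.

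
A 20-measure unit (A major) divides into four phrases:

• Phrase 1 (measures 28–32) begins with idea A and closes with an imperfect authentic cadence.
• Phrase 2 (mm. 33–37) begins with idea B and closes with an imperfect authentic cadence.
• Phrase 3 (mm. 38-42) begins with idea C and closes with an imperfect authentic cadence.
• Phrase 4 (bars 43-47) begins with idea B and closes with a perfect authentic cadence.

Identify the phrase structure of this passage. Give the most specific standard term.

Four phrases in two halves: the first half (measures 28–37) ends with an imperfect authentic cadence, the second (mm. 38-47) with a perfect authentic cadence — a large antecedent–consequent pair, i.e. a double period.
Phrase 3 begins with different material from phrase 1, making it contrasting.

contrasting double period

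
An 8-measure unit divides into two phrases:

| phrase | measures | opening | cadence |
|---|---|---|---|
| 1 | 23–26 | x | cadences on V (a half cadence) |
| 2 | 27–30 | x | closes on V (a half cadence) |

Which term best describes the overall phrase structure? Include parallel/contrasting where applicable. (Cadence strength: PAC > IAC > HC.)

repeated phrase

Both phrases have the same opening (x) and the same cadence (half cadence): the second is a restatement, not a consequent, so this is a repeated phrase rather than a period.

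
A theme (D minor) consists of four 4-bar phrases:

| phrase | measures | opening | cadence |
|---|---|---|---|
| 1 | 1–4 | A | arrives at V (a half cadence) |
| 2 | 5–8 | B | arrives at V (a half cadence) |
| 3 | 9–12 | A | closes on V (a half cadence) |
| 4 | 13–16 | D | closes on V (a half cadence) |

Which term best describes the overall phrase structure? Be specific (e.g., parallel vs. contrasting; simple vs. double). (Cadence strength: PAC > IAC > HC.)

phrase group

Phrase 4 ends with a half cadence, no stronger than phrase 2's half cadence, so the four phrases do not form a double period; nor do phrases 3–4 duplicate 1–2, so it is not a repeated period. With no phrase reaching a conclusive cadence, the passage is a phrase group.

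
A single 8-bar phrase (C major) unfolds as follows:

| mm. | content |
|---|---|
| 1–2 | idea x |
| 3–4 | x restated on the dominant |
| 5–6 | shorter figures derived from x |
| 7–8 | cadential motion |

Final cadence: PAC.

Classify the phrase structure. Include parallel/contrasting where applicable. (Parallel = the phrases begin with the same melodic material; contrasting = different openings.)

sentence

Basic idea (mm. 1–2) + its repetition (mm. 3–4) form the presentation; fragmentation and cadence (mm. 5–8) form the continuation — the 8-bar whole is a sentence.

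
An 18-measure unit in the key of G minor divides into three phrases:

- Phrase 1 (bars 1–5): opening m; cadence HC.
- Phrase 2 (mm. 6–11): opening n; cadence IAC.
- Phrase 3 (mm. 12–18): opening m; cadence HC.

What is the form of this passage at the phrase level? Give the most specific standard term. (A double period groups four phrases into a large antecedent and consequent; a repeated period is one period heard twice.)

phrase group

The final phrase closes with a half cadence, which is not stronger than the preceding imperfect authentic cadence; the 3 phrases lack an overall antecedent–consequent design and so form a phrase group.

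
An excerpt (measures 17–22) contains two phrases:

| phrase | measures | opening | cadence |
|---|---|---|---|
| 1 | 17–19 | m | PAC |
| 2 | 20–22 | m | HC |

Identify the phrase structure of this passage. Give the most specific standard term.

The second phrase closes with a half cadence, which is not stronger than the first phrase's perfect authentic cadence; without a weak→strong cadential pair there is no antecedent–consequent relationship, so this is a phrase group rather than a period.

phrase group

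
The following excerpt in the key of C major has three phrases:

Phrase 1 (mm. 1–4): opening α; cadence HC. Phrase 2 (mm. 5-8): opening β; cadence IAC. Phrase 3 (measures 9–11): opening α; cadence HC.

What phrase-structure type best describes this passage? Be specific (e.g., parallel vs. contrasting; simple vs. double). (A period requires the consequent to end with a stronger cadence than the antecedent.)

phrase group

The final phrase closes with a half cadence, which is not stronger than the preceding imperfect authentic cadence; the 3 phrases lack an overall antecedent–consequent design and so form a phrase group.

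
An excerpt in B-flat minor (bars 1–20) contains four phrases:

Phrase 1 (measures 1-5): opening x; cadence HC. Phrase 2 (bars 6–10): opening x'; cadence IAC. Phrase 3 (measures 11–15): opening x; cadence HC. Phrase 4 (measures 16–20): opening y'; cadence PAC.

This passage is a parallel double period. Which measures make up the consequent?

In a double period the four phrases pair into a large antecedent (phrases 1–2, ending imperfect authentic cadence) and a large consequent (phrases 3–4, ending perfect authentic cadence). The consequent spans bars 11-20.

measures 11–20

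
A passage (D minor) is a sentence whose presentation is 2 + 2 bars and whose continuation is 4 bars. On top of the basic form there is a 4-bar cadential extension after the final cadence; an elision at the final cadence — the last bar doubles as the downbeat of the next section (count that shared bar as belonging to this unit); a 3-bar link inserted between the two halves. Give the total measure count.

Basic sentence: 2 + 2 + 4 = 8 bars.
8 (basic form) + 4 (cadential extension) + 3 (link) = 15.
The elision shares a bar with the next section but does not change this unit's count.

15 measures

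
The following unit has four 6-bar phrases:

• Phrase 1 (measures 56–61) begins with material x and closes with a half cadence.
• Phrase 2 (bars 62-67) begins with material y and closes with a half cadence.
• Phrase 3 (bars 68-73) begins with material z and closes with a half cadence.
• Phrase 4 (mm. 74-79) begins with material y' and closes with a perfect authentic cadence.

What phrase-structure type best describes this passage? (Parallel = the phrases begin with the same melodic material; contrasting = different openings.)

contrasting double period

Four phrases in two halves: the first half (mm. 56–67) ends with a half cadence, the second (mm. 68–79) with a perfect authentic cadence — a large antecedent–consequent pair, i.e. a double period.
Phrase 3 begins with different material from phrase 1, making it contrasting.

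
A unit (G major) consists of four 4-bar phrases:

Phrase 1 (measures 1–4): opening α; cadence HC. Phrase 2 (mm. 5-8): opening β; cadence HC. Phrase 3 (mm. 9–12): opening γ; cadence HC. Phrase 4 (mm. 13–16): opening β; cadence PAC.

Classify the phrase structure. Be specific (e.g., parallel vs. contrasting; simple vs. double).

contrasting double period

Four phrases in two halves: the first half (mm. 1–8) ends with a half cadence, the second (bars 9–16) with a perfect authentic cadence — a large antecedent–consequent pair, i.e. a double period.
Phrase 3 begins with different material from phrase 1, making it contrasting.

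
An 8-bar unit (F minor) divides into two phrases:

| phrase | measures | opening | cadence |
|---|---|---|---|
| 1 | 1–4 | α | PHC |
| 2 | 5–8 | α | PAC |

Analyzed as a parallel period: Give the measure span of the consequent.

measures 5–8

The antecedent is the phrase ending with the weaker cadence (Phrygian half cadence, phrase 1) and the consequent the one ending more conclusively (perfect authentic cadence, phrase 2); the consequent is bars 5–8.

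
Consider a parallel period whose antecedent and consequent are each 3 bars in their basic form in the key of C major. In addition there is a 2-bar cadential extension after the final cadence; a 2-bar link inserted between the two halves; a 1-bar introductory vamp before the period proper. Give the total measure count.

11 measures

Basic parallel period: 3 + 3 = 6 bars.
6 (basic form) + 2 (cadential extension) + 2 (link) + 1 (introduction) = 11.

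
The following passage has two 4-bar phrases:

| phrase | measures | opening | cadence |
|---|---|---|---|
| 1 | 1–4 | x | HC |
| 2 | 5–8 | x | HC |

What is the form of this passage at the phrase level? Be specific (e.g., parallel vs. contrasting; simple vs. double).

repeated phrase

Both phrases have the same opening (x) and the same cadence (half cadence): the second is a restatement, not a consequent, so this is a repeated phrase rather than a period.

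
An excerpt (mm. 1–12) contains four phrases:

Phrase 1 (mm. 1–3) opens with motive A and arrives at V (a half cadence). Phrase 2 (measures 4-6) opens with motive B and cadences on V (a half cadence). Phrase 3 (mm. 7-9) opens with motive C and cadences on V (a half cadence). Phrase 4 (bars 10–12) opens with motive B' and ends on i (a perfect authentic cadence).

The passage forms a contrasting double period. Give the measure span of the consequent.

measures 7–12

In a double period the four phrases pair into a large antecedent (phrases 1–2, ending half cadence) and a large consequent (phrases 3–4, ending perfect authentic cadence). The consequent spans measures 7–12.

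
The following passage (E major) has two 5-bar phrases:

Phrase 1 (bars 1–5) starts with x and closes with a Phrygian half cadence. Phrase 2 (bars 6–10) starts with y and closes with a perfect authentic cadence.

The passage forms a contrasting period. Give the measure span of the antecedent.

The antecedent is the phrase ending with the weaker cadence (Phrygian half cadence, phrase 1) and the consequent the one ending more conclusively (perfect authentic cadence, phrase 2); the antecedent is mm. 1–5.

measures 1–5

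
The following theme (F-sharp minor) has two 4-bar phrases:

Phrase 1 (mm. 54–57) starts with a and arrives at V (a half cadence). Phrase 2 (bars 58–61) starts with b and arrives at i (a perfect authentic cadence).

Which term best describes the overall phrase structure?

Phrase 1 ends with a half cadence (weaker) and phrase 2 with a perfect authentic cadence (stronger): antecedent + consequent = a period.
The two phrases open with different material (a / b), so the period is contrasting.

contrasting period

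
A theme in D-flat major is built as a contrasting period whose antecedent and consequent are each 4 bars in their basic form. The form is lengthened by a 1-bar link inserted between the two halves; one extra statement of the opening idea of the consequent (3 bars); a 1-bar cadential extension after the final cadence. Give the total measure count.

Basic contrasting period: 4 + 4 = 8 bars.
8 (basic form) + 1 (link) + 3 (extra statement) + 1 (cadential extension) = 13.

13 measures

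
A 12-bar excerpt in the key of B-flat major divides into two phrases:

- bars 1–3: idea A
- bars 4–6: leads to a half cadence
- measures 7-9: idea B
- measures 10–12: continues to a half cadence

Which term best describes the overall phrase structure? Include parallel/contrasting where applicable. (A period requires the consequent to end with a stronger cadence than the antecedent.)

phrase group

The second phrase closes with a half cadence, which is not stronger than the first phrase's half cadence; without a weak→strong cadential pair there is no antecedent–consequent relationship, so this is a phrase group rather than a period.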